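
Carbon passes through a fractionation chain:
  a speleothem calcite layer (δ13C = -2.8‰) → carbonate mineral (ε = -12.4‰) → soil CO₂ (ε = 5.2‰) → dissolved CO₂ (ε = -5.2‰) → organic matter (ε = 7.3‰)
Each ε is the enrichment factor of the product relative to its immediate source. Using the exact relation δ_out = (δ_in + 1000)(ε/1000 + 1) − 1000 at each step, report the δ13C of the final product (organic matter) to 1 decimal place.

step 1: δ = (-2.80 + 1000)·(-12.4/1000 + 1) − 1000 = -15.17‰
step 2: δ = (-15.17 + 1000)·(5.2/1000 + 1) − 1000 = -10.04‰
step 3: δ = (-10.04 + 1000)·(-5.2/1000 + 1) − 1000 = -15.19‰
step 4: δ = (-15.19 + 1000)·(7.3/1000 + 1) − 1000 = -8.00‰

-8.0‰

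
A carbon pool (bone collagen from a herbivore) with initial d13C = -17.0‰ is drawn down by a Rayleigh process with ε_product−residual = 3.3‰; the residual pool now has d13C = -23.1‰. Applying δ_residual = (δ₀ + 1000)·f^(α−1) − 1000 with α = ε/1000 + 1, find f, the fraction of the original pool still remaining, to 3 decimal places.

0.152

α − 1 = ε/1000 = 0.0033
(δ_res + 1000)/(δ₀ + 1000) = (-23.1 + 1000)/(-17.0 + 1000) = 976.9/983.0 = 0.993795
f = 0.993795^(1/0.0033) = exp(ln(0.993795)/0.0033) = exp(-0.00622/0.0033)
f = exp(-1.8863) = 0.1516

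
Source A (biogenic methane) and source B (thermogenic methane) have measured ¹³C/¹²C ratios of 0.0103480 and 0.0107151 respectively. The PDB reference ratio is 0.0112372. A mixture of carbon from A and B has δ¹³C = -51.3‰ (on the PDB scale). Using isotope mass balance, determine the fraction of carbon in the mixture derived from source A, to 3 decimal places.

δ_A = (0.0103480/0.0112372 − 1)×1000 = (0.920870 − 1)×1000 = -79.130‰
δ_B = (0.0107151/0.0112372 − 1)×1000 = (0.953538 − 1)×1000 = -46.462‰
f_A = (δ_mix − δ_B)/(δ_A − δ_B) = (-51.3 − (-46.462))/(-79.130 − (-46.462))
f_A = -4.838 / -32.668 = 0.1481

0.148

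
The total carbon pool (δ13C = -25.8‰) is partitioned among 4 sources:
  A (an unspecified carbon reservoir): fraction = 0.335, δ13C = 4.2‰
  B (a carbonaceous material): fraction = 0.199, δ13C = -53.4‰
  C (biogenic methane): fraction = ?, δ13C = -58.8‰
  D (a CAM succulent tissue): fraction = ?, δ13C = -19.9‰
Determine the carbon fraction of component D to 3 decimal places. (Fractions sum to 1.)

Let f_D and f_C be the unknown fractions; fractions sum to 1 so f_D + f_C = 0.466.
Mass balance: Σ fᵢ·δᵢ = δ_bulk ⇒ f_D·(-19.9) + f_C·(-58.8) = -25.8 − (-9.220) = -16.580
Substitute f_C = 0.466 − f_D:
f_D·(-19.9 − -58.8) = -16.580 − 0.466×(-58.8) = 10.820
f_D = 10.820 / 38.9 = 0.2782

0.278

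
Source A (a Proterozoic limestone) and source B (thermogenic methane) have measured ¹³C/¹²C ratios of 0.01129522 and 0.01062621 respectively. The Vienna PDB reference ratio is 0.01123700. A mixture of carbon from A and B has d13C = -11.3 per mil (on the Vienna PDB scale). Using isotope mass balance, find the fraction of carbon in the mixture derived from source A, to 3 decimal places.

0.723

δ_A = (0.01129522/0.01123700 − 1)×1000 = (1.005181 − 1)×1000 = 5.181 per mil
δ_B = (0.01062621/0.01123700 − 1)×1000 = (0.945645 − 1)×1000 = -54.355 per mil
f_A = (δ_mix − δ_B)/(δ_A − δ_B) = (-11.3 − (-54.355))/(5.181 − (-54.355))
f_A = 43.055 / 59.536 = 0.7232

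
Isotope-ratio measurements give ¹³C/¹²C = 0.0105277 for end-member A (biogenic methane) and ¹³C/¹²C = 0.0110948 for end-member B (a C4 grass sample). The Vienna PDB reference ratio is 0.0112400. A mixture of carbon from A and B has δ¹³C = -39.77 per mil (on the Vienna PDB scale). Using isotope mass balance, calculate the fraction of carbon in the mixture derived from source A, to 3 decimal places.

0.532

δ_A = (0.0105277/0.0112400 − 1)×1000 = (0.936628 − 1)×1000 = -63.372 per mil
δ_B = (0.0110948/0.0112400 − 1)×1000 = (0.987082 − 1)×1000 = -12.918 per mil
f_A = (δ_mix − δ_B)/(δ_A − δ_B) = (-39.77 − (-12.918))/(-63.372 − (-12.918))
f_A = -26.852 / -50.454 = 0.5322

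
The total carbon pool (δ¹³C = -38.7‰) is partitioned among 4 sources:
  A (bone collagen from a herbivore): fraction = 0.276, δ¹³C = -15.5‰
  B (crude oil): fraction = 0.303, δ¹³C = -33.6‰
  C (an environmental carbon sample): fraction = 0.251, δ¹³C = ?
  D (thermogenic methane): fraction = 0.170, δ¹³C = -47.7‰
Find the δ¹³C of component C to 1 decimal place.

Isotope mass balance: δ_bulk = Σ fᵢ·δᵢ.
-38.7 = 0.276×(-15.5) + 0.303×(-33.6) + 0.251×δ_C + 0.170×(-47.7)
0.251·δ_C = -38.7 − (-22.568) = -16.132
δ_C = -16.132 / 0.251 = -64.27‰

-64.3‰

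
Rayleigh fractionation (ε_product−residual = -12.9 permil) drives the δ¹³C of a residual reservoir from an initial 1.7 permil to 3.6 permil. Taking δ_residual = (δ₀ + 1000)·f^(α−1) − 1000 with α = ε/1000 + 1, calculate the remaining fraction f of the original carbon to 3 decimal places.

α − 1 = ε/1000 = -0.0129
(δ_res + 1000)/(δ₀ + 1000) = (3.6 + 1000)/(1.7 + 1000) = 1003.6/1001.7 = 1.001897
f = 1.001897^(1/-0.0129) = exp(ln(1.001897)/-0.0129) = exp(0.00189/-0.0129)
f = exp(-0.1469) = 0.8634

0.863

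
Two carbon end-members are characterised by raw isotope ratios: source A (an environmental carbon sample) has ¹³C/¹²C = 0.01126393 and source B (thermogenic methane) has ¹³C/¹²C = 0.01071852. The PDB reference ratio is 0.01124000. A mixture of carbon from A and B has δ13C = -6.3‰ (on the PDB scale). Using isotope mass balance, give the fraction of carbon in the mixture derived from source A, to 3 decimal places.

0.826

δ_A = (0.01126393/0.01124000 − 1)×1000 = (1.002129 − 1)×1000 = 2.129‰
δ_B = (0.01071852/0.01124000 − 1)×1000 = (0.953605 − 1)×1000 = -46.395‰
f_A = (δ_mix − δ_B)/(δ_A − δ_B) = (-6.3 − (-46.395))/(2.129 − (-46.395))
f_A = 40.095 / 48.524 = 0.8263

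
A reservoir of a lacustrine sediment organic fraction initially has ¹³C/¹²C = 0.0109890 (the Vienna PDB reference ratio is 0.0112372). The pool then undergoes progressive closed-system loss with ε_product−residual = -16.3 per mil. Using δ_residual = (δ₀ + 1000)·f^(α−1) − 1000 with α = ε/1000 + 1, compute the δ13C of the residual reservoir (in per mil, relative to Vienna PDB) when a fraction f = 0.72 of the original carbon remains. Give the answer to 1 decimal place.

-16.8 per mil

δ₀ = (0.0109890/0.0112372 − 1)×1000 = (0.977913 − 1)×1000 = -22.087 per mil
α − 1 = ε/1000 = -0.0163
f^(α−1) = 0.72^(-0.0163) = 1.005369
δ_res = (-22.087 + 1000) × 1.005369 − 1000 = 983.163 − 1000 = -16.84 per mil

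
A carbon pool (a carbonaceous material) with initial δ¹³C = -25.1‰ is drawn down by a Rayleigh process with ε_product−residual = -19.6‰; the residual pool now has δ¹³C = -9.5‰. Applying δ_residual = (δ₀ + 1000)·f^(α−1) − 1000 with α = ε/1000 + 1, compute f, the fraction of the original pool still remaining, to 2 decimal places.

0.44

α − 1 = ε/1000 = -0.0196
(δ_res + 1000)/(δ₀ + 1000) = (-9.5 + 1000)/(-25.1 + 1000) = 990.5/974.9 = 1.016002
f = 1.016002^(1/-0.0196) = exp(ln(1.016002)/-0.0196) = exp(0.01587/-0.0196)
f = exp(-0.8099) = 0.4449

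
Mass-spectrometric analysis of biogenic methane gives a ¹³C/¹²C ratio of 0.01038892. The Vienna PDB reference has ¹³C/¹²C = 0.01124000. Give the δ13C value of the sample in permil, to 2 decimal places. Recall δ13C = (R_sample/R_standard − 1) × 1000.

-75.72 permil

δ13C = (R_sample / R_standard − 1) × 1000
R_sample / R_standard = 0.01038892 / 0.01124000 = 0.924281
δ13C = (0.924281 − 1) × 1000 = -75.719 permil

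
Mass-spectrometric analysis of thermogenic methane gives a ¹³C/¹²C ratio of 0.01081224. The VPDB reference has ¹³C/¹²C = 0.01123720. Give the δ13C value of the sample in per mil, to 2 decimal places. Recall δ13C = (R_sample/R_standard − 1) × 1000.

-37.82 per mil

δ13C = (R_sample / R_standard − 1) × 1000
R_sample / R_standard = 0.01081224 / 0.01123720 = 0.962183
δ13C = (0.962183 − 1) × 1000 = -37.817 per mil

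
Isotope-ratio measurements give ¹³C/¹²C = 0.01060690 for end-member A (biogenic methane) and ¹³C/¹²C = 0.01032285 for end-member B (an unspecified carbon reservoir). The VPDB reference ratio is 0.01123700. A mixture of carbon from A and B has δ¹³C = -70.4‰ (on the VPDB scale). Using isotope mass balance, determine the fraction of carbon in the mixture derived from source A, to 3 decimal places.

0.433

δ_A = (0.01060690/0.01123700 − 1)×1000 = (0.943926 − 1)×1000 = -56.074‰
δ_B = (0.01032285/0.01123700 − 1)×1000 = (0.918648 − 1)×1000 = -81.352‰
f_A = (δ_mix − δ_B)/(δ_A − δ_B) = (-70.4 − (-81.352))/(-56.074 − (-81.352))
f_A = 10.952 / 25.278 = 0.4333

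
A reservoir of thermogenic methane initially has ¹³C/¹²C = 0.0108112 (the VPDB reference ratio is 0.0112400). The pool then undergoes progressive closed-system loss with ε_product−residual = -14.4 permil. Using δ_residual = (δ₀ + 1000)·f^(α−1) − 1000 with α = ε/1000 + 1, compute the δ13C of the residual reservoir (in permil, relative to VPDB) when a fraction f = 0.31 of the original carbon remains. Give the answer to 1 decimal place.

-21.8 permil

δ₀ = (0.0108112/0.0112400 − 1)×1000 = (0.961851 − 1)×1000 = -38.149 permil
α − 1 = ε/1000 = -0.0144
f^(α−1) = 0.31^(-0.0144) = 1.017008
δ_res = (-38.149 + 1000) × 1.017008 − 1000 = 978.210 − 1000 = -21.79 permil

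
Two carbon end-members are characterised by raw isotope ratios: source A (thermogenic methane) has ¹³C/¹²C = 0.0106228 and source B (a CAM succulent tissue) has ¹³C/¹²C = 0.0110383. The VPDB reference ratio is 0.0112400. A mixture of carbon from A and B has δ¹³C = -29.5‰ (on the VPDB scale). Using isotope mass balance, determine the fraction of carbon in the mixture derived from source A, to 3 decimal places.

0.313

δ_A = (0.0106228/0.0112400 − 1)×1000 = (0.945089 − 1)×1000 = -54.911‰
δ_B = (0.0110383/0.0112400 − 1)×1000 = (0.982055 − 1)×1000 = -17.945‰
f_A = (δ_mix − δ_B)/(δ_A − δ_B) = (-29.5 − (-17.945))/(-54.911 − (-17.945))
f_A = -11.555 / -36.966 = 0.3126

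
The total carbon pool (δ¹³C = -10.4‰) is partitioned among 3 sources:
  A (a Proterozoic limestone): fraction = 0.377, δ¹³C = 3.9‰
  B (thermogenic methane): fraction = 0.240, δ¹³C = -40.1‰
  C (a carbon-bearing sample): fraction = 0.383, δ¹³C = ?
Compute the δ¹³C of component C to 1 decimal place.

Isotope mass balance: δ_bulk = Σ fᵢ·δᵢ.
-10.4 = 0.377×(3.9) + 0.240×(-40.1) + 0.383×δ_C
0.383·δ_C = -10.4 − (-8.154) = -2.246
δ_C = -2.246 / 0.383 = -5.87‰

-5.9‰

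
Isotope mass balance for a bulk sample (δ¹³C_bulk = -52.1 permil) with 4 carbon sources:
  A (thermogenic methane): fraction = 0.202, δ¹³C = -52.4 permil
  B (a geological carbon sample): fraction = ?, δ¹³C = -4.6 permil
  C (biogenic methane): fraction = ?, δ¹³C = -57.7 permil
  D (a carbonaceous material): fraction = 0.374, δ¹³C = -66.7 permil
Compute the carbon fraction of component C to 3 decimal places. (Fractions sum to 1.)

0.275

Let f_C and f_B be the unknown fractions; fractions sum to 1 so f_C + f_B = 0.424.
Mass balance: Σ fᵢ·δᵢ = δ_bulk ⇒ f_C·(-57.7) + f_B·(-4.6) = -52.1 − (-35.531) = -16.569
Substitute f_B = 0.424 − f_C:
f_C·(-57.7 − -4.6) = -16.569 − 0.424×(-4.6) = -14.619
f_C = -14.619 / -53.1 = 0.2753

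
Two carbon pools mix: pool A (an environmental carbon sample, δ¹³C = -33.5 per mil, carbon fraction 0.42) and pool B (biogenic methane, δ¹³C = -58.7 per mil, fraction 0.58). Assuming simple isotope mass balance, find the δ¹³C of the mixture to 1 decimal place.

δ_mix = f_A·δ_A + f_B·δ_B
δ_mix = 0.42 × (-33.5) + 0.58 × (-58.7)
δ_mix = -14.07 + -34.05 = -48.12 per mil

-48.1 per mil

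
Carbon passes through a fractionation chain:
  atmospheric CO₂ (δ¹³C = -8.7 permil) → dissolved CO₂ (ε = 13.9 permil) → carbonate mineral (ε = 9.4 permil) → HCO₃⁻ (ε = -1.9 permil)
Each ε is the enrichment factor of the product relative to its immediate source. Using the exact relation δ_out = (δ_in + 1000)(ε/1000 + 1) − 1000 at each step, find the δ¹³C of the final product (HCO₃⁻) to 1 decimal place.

12.6 permil

step 1: δ = (-8.70 + 1000)·(13.9/1000 + 1) − 1000 = 5.08 permil
step 2: δ = (5.08 + 1000)·(9.4/1000 + 1) − 1000 = 14.53 permil
step 3: δ = (14.53 + 1000)·(-1.9/1000 + 1) − 1000 = 12.60 permil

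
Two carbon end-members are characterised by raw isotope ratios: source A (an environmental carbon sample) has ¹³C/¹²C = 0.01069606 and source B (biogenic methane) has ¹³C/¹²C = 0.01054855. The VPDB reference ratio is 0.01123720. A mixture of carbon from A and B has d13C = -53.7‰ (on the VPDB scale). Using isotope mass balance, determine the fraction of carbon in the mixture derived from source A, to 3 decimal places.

0.578

δ_A = (0.01069606/0.01123720 − 1)×1000 = (0.951844 − 1)×1000 = -48.156‰
δ_B = (0.01054855/0.01123720 − 1)×1000 = (0.938717 − 1)×1000 = -61.283‰
f_A = (δ_mix − δ_B)/(δ_A − δ_B) = (-53.7 − (-61.283))/(-48.156 − (-61.283))
f_A = 7.583 / 13.127 = 0.5777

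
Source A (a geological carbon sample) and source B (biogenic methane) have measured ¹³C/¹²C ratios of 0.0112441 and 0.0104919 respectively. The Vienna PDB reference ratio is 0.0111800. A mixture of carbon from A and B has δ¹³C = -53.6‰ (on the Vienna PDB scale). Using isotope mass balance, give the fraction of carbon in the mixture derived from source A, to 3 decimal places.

δ_A = (0.0112441/0.0111800 − 1)×1000 = (1.005733 − 1)×1000 = 5.733‰
δ_B = (0.0104919/0.0111800 − 1)×1000 = (0.938453 − 1)×1000 = -61.547‰
f_A = (δ_mix − δ_B)/(δ_A − δ_B) = (-53.6 − (-61.547))/(5.733 − (-61.547))
f_A = 7.947 / 67.281 = 0.1181

0.118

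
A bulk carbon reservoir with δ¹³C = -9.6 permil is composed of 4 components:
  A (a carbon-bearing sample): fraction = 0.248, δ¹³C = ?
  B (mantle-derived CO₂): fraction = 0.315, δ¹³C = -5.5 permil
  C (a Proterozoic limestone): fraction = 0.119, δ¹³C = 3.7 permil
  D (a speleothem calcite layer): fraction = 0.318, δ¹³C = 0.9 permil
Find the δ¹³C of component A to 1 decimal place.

-34.7 permil

Isotope mass balance: δ_bulk = Σ fᵢ·δᵢ.
-9.6 = 0.248×δ_A + 0.315×(-5.5) + 0.119×(3.7) + 0.318×(0.9)
0.248·δ_A = -9.6 − (-1.006) = -8.594
δ_A = -8.594 / 0.248 = -34.65 permil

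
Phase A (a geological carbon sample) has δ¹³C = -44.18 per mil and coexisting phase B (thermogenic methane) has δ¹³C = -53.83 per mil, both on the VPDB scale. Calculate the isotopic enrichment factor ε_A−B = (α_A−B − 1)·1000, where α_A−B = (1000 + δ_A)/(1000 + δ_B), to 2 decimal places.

10.20 per mil

α_A−B = (1000 + -44.18) / (1000 + -53.83) = 955.82 / 946.17 = 1.010199
ε_A−B = (1.010199 − 1) × 1000 = 10.199 per mil
(The approximation ε ≈ δ_A − δ_B would give 9.65 per mil.)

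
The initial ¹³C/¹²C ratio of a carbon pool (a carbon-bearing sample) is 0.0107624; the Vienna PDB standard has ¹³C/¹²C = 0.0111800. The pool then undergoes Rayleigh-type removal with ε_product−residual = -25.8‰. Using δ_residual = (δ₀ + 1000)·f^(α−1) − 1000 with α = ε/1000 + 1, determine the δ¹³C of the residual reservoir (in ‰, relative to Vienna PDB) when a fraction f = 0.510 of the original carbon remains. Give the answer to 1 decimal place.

-20.5‰

δ₀ = (0.0107624/0.0111800 − 1)×1000 = (0.962648 − 1)×1000 = -37.352‰
α − 1 = ε/1000 = -0.0258
f^(α−1) = 0.510^(-0.0258) = 1.017524
δ_res = (-37.352 + 1000) × 1.017524 − 1000 = 979.517 − 1000 = -20.48‰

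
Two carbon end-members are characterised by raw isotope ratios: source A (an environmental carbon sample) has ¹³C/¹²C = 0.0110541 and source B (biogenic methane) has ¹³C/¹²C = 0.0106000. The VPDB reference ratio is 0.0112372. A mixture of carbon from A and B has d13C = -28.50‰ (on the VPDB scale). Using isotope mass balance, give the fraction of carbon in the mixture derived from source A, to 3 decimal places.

0.698

δ_A = (0.0110541/0.0112372 − 1)×1000 = (0.983706 − 1)×1000 = -16.294‰
δ_B = (0.0106000/0.0112372 − 1)×1000 = (0.943295 − 1)×1000 = -56.705‰
f_A = (δ_mix − δ_B)/(δ_A − δ_B) = (-28.50 − (-56.705))/(-16.294 − (-56.705))
f_A = 28.205 / 40.410 = 0.6980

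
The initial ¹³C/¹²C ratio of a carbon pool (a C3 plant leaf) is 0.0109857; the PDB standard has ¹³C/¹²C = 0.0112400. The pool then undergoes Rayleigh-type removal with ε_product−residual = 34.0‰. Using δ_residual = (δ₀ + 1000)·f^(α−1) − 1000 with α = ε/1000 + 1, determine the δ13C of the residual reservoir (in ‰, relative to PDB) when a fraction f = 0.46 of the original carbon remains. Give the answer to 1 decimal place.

-48.1‰

δ₀ = (0.0109857/0.0112400 − 1)×1000 = (0.977375 − 1)×1000 = -22.625‰
α − 1 = ε/1000 = 0.0340
f^(α−1) = 0.46^(0.0340) = 0.973944
δ_res = (-22.625 + 1000) × 0.973944 − 1000 = 951.908 − 1000 = -48.09‰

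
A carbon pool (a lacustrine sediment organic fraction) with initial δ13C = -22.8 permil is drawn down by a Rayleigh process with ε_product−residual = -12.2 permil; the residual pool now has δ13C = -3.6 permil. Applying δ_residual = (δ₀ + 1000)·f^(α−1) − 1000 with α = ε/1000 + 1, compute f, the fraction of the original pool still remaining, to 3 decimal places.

0.203

α − 1 = ε/1000 = -0.0122
(δ_res + 1000)/(δ₀ + 1000) = (-3.6 + 1000)/(-22.8 + 1000) = 996.4/977.2 = 1.019648
f = 1.019648^(1/-0.0122) = exp(ln(1.019648)/-0.0122) = exp(0.01946/-0.0122)
f = exp(-1.5949) = 0.2029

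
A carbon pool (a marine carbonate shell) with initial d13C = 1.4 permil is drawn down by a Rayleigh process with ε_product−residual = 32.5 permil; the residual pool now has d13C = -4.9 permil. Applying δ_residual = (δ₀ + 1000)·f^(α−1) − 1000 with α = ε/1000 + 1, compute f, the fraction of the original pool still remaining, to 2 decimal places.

α − 1 = ε/1000 = 0.0325
(δ_res + 1000)/(δ₀ + 1000) = (-4.9 + 1000)/(1.4 + 1000) = 995.1/1001.4 = 0.993709
f = 0.993709^(1/0.0325) = exp(ln(0.993709)/0.0325) = exp(-0.00631/0.0325)
f = exp(-0.1942) = 0.8235

0.82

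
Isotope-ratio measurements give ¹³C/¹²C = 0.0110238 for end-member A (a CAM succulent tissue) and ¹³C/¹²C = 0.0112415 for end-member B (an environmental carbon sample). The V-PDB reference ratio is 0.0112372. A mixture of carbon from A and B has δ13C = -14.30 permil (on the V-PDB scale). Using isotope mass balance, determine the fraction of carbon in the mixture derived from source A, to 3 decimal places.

0.758

δ_A = (0.0110238/0.0112372 − 1)×1000 = (0.981010 − 1)×1000 = -18.990 permil
δ_B = (0.0112415/0.0112372 − 1)×1000 = (1.000383 − 1)×1000 = 0.383 permil
f_A = (δ_mix − δ_B)/(δ_A − δ_B) = (-14.30 − (0.383))/(-18.990 − (0.383))
f_A = -14.683 / -19.373 = 0.7579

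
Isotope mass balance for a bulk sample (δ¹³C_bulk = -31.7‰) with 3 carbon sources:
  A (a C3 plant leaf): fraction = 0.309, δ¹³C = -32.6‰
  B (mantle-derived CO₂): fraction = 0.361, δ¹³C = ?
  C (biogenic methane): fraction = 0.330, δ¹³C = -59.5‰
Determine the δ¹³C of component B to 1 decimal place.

-5.5‰

Isotope mass balance: δ_bulk = Σ fᵢ·δᵢ.
-31.7 = 0.309×(-32.6) + 0.361×δ_B + 0.330×(-59.5)
0.361·δ_B = -31.7 − (-29.708) = -1.992
δ_B = -1.992 / 0.361 = -5.52‰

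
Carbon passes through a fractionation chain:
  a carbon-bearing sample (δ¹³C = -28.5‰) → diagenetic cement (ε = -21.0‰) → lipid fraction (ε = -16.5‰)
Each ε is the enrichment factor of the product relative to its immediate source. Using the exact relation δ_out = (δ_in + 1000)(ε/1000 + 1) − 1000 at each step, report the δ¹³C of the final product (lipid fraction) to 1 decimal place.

-64.6‰

step 1: δ = (-28.50 + 1000)·(-21.0/1000 + 1) − 1000 = -48.90‰
step 2: δ = (-48.90 + 1000)·(-16.5/1000 + 1) − 1000 = -64.59‰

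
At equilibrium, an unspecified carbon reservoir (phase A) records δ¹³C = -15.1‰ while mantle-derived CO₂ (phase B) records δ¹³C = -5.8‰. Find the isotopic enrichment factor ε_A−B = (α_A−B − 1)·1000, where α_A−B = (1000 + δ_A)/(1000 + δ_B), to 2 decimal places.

-9.35‰

α_A−B = (1000 + -15.1) / (1000 + -5.8) = 984.9 / 994.2 = 0.990646
ε_A−B = (0.990646 − 1) × 1000 = -9.354‰
(The approximation ε ≈ δ_A − δ_B would give -9.3‰.)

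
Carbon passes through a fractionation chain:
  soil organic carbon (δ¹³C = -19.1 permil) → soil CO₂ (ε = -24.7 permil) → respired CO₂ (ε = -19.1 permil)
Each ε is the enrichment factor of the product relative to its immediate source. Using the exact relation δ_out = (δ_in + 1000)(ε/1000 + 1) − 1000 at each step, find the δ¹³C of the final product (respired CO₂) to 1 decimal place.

-61.6 permil

step 1: δ = (-19.10 + 1000)·(-24.7/1000 + 1) − 1000 = -43.33 permil
step 2: δ = (-43.33 + 1000)·(-19.1/1000 + 1) − 1000 = -61.60 permil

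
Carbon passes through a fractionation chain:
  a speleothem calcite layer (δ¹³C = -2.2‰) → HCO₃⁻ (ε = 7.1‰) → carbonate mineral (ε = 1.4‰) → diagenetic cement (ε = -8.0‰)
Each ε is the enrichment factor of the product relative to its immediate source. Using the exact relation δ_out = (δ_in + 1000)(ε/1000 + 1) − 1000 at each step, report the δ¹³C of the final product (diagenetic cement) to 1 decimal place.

-1.8‰

step 1: δ = (-2.20 + 1000)·(7.1/1000 + 1) − 1000 = 4.88‰
step 2: δ = (4.88 + 1000)·(1.4/1000 + 1) − 1000 = 6.29‰
step 3: δ = (6.29 + 1000)·(-8.0/1000 + 1) − 1000 = -1.76‰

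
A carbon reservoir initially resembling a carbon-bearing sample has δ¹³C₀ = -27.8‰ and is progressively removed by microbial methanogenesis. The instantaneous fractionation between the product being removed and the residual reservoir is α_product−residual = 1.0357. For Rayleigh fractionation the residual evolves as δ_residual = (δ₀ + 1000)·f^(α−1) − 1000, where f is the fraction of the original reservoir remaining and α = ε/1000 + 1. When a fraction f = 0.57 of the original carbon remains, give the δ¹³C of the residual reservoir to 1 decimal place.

Rayleigh residual: δ_res = (δ₀ + 1000)·f^(α−1) − 1000
α − 1 = 0.03570
f^(α−1) = 0.57^(0.03570) = 0.980132
δ_res = (-27.8 + 1000) × 0.980132 − 1000 = 952.885 − 1000 = -47.12‰

-47.1‰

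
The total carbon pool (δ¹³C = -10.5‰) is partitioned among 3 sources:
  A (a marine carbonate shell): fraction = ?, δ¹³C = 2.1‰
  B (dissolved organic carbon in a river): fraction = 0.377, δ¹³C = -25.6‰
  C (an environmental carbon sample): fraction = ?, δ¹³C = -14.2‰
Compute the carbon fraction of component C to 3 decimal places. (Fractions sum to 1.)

Let f_C and f_A be the unknown fractions; fractions sum to 1 so f_C + f_A = 0.623.
Mass balance: Σ fᵢ·δᵢ = δ_bulk ⇒ f_C·(-14.2) + f_A·(2.1) = -10.5 − (-9.651) = -0.849
Substitute f_A = 0.623 − f_C:
f_C·(-14.2 − 2.1) = -0.849 − 0.623×(2.1) = -2.157
f_C = -2.157 / -16.3 = 0.1323

0.132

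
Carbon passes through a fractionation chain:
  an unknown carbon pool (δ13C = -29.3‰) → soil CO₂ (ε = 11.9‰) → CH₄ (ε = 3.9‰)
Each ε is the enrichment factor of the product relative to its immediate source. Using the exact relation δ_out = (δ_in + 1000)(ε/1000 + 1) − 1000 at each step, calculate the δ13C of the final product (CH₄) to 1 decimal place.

-13.9‰

step 1: δ = (-29.30 + 1000)·(11.9/1000 + 1) − 1000 = -17.75‰
step 2: δ = (-17.75 + 1000)·(3.9/1000 + 1) − 1000 = -13.92‰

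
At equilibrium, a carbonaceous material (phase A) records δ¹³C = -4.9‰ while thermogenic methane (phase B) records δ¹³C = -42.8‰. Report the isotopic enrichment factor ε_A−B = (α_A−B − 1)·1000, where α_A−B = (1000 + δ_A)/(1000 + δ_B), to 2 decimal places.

α_A−B = (1000 + -4.9) / (1000 + -42.8) = 995.1 / 957.2 = 1.039595
ε_A−B = (1.039595 − 1) × 1000 = 39.595‰
(The approximation ε ≈ δ_A − δ_B would give 37.9‰.)

39.59‰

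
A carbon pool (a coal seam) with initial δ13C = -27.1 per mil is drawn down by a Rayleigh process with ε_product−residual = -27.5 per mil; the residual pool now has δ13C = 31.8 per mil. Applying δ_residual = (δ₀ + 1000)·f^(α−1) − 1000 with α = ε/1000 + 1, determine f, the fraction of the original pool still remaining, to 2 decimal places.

0.12

α − 1 = ε/1000 = -0.0275
(δ_res + 1000)/(δ₀ + 1000) = (31.8 + 1000)/(-27.1 + 1000) = 1031.8/972.9 = 1.060541
f = 1.060541^(1/-0.0275) = exp(ln(1.060541)/-0.0275) = exp(0.05878/-0.0275)
f = exp(-2.1374) = 0.1180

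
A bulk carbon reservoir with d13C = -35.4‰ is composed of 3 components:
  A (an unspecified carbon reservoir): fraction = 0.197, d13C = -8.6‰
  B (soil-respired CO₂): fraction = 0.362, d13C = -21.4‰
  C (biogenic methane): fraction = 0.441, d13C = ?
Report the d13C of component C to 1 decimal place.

Isotope mass balance: δ_bulk = Σ fᵢ·δᵢ.
-35.4 = 0.197×(-8.6) + 0.362×(-21.4) + 0.441×δ_C
0.441·δ_C = -35.4 − (-9.441) = -25.959
δ_C = -25.959 / 0.441 = -58.86‰

-58.9‰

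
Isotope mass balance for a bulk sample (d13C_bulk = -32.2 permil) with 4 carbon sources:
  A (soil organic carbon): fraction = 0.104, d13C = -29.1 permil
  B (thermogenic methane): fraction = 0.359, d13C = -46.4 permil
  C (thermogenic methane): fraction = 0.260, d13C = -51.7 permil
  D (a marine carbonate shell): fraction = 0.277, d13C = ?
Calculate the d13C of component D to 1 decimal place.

3.3 permil

Isotope mass balance: δ_bulk = Σ fᵢ·δᵢ.
-32.2 = 0.104×(-29.1) + 0.359×(-46.4) + 0.260×(-51.7) + 0.277×δ_D
0.277·δ_D = -32.2 − (-33.126) = 0.926
δ_D = 0.926 / 0.277 = 3.34 permil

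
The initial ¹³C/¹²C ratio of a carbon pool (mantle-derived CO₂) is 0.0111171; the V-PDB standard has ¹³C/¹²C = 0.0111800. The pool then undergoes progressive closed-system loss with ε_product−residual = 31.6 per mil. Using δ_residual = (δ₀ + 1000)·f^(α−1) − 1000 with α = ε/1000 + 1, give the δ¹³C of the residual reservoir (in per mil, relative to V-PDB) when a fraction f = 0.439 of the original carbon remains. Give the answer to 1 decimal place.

δ₀ = (0.0111171/0.0111800 − 1)×1000 = (0.994374 − 1)×1000 = -5.626 per mil
α − 1 = ε/1000 = 0.0316
f^(α−1) = 0.439^(0.0316) = 0.974321
δ_res = (-5.626 + 1000) × 0.974321 − 1000 = 968.839 − 1000 = -31.16 per mil

-31.2 per mil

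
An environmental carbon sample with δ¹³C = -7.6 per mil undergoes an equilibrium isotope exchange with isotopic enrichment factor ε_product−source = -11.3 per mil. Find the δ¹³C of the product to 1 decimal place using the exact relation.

Exactly, δ_product = (δ_source + 1000)·(ε/1000 + 1) − 1000.
δ_product = (-7.6 + 1000) × (-11.3/1000 + 1) − 1000
δ_product = -18.81 per mil

-18.8 per mil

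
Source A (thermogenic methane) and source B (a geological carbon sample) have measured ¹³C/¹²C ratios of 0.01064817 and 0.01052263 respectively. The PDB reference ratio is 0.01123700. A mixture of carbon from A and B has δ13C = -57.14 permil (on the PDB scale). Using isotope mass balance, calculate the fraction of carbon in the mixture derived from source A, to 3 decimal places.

0.576

δ_A = (0.01064817/0.01123700 − 1)×1000 = (0.947599 − 1)×1000 = -52.401 permil
δ_B = (0.01052263/0.01123700 − 1)×1000 = (0.936427 − 1)×1000 = -63.573 permil
f_A = (δ_mix − δ_B)/(δ_A − δ_B) = (-57.14 − (-63.573))/(-52.401 − (-63.573))
f_A = 6.433 / 11.172 = 0.5758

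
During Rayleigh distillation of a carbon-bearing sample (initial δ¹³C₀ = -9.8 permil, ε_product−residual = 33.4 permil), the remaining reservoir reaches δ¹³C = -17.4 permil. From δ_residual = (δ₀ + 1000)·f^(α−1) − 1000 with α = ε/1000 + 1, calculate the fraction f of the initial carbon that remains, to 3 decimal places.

α − 1 = ε/1000 = 0.0334
(δ_res + 1000)/(δ₀ + 1000) = (-17.4 + 1000)/(-9.8 + 1000) = 982.6/990.2 = 0.992325
f = 0.992325^(1/0.0334) = exp(ln(0.992325)/0.0334) = exp(-0.00770/0.0334)
f = exp(-0.2307) = 0.7940

0.794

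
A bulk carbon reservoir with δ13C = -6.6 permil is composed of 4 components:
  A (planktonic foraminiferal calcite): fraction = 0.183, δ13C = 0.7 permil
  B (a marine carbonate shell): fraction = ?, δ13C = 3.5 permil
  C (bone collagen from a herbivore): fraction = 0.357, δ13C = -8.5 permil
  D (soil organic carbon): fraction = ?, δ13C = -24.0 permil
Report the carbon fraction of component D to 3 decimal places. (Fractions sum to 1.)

Let f_D and f_B be the unknown fractions; fractions sum to 1 so f_D + f_B = 0.460.
Mass balance: Σ fᵢ·δᵢ = δ_bulk ⇒ f_D·(-24.0) + f_B·(3.5) = -6.6 − (-2.906) = -3.694
Substitute f_B = 0.460 − f_D:
f_D·(-24.0 − 3.5) = -3.694 − 0.460×(3.5) = -5.304
f_D = -5.304 / -27.5 = 0.1929

0.193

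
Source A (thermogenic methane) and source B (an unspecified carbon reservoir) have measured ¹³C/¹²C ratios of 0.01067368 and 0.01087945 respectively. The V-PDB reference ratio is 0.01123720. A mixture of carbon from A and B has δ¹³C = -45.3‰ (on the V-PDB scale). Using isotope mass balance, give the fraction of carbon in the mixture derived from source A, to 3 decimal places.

0.735

δ_A = (0.01067368/0.01123720 − 1)×1000 = (0.949852 − 1)×1000 = -50.148‰
δ_B = (0.01087945/0.01123720 − 1)×1000 = (0.968164 − 1)×1000 = -31.836‰
f_A = (δ_mix − δ_B)/(δ_A − δ_B) = (-45.3 − (-31.836))/(-50.148 − (-31.836))
f_A = -13.464 / -18.312 = 0.7353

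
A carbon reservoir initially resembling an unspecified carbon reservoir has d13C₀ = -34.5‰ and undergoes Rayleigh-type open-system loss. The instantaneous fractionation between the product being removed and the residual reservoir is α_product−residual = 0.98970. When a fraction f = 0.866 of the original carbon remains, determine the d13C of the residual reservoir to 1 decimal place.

Rayleigh residual: δ_res = (δ₀ + 1000)·f^(α−1) − 1000
α − 1 = -0.01030
f^(α−1) = 0.866^(-0.01030) = 1.001483
δ_res = (-34.5 + 1000) × 1.001483 − 1000 = 966.932 − 1000 = -33.07‰

-33.1‰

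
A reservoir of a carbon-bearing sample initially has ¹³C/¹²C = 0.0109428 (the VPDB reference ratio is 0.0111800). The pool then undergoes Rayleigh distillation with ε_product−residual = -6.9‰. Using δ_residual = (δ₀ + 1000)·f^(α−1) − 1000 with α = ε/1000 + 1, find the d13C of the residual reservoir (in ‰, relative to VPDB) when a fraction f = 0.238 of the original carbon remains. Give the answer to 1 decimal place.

-11.5‰

δ₀ = (0.0109428/0.0111800 − 1)×1000 = (0.978784 − 1)×1000 = -21.216‰
α − 1 = ε/1000 = -0.0069
f^(α−1) = 0.238^(-0.0069) = 1.009954
δ_res = (-21.216 + 1000) × 1.009954 − 1000 = 988.526 − 1000 = -11.47‰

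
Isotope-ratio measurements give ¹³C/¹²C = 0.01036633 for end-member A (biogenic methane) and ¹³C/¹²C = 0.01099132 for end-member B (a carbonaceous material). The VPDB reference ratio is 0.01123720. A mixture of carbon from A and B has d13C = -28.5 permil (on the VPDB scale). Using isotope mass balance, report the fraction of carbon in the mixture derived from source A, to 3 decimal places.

δ_A = (0.01036633/0.01123720 − 1)×1000 = (0.922501 − 1)×1000 = -77.499 permil
δ_B = (0.01099132/0.01123720 − 1)×1000 = (0.978119 − 1)×1000 = -21.881 permil
f_A = (δ_mix − δ_B)/(δ_A − δ_B) = (-28.5 − (-21.881))/(-77.499 − (-21.881))
f_A = -6.619 / -55.618 = 0.1190

0.119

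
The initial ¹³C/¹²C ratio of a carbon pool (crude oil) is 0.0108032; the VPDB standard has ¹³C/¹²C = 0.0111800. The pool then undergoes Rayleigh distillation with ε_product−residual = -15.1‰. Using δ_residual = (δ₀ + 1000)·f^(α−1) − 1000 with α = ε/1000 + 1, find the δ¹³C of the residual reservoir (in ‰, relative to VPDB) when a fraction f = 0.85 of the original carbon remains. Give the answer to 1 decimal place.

-31.3‰

δ₀ = (0.0108032/0.0111800 − 1)×1000 = (0.966297 − 1)×1000 = -33.703‰
α − 1 = ε/1000 = -0.0151
f^(α−1) = 0.85^(-0.0151) = 1.002457
δ_res = (-33.703 + 1000) × 1.002457 − 1000 = 968.671 − 1000 = -31.33‰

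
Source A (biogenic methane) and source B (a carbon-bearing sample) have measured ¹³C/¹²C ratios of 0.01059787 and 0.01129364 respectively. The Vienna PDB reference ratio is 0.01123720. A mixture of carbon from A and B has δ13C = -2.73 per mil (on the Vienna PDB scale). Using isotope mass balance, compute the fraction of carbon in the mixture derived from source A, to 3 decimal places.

0.125

δ_A = (0.01059787/0.01123720 − 1)×1000 = (0.943106 − 1)×1000 = -56.894 per mil
δ_B = (0.01129364/0.01123720 − 1)×1000 = (1.005023 − 1)×1000 = 5.023 per mil
f_A = (δ_mix − δ_B)/(δ_A − δ_B) = (-2.73 − (5.023))/(-56.894 − (5.023))
f_A = -7.753 / -61.917 = 0.1252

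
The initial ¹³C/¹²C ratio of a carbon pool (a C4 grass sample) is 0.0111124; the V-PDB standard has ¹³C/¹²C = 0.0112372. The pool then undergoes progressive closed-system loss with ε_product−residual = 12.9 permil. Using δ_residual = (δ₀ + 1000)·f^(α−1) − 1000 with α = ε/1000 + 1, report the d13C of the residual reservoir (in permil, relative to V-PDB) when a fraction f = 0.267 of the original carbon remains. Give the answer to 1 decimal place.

δ₀ = (0.0111124/0.0112372 − 1)×1000 = (0.988894 − 1)×1000 = -11.106 permil
α − 1 = ε/1000 = 0.0129
f^(α−1) = 0.267^(0.0129) = 0.983110
δ_res = (-11.106 + 1000) × 0.983110 − 1000 = 972.191 − 1000 = -27.81 permil

-27.8 permil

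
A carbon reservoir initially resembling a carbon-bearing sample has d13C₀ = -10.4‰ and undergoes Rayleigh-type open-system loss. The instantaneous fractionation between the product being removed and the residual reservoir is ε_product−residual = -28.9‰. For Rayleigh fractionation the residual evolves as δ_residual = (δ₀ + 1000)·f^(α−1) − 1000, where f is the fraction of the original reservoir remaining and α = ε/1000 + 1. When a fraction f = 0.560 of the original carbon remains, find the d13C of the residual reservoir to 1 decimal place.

Rayleigh residual: δ_res = (δ₀ + 1000)·f^(α−1) − 1000
α = ε/1000 + 1 = 0.97110, so α − 1 = -0.02890
f^(α−1) = 0.560^(-0.02890) = 1.016898
δ_res = (-10.4 + 1000) × 1.016898 − 1000 = 1006.322 − 1000 = 6.32‰

6.3‰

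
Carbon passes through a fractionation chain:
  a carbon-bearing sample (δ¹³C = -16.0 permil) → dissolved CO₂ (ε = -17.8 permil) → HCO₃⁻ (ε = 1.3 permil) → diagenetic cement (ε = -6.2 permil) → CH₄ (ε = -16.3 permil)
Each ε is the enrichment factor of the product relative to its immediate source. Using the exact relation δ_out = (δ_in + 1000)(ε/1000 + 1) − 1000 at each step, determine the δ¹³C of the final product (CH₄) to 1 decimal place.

step 1: δ = (-16.00 + 1000)·(-17.8/1000 + 1) − 1000 = -33.52 permil
step 2: δ = (-33.52 + 1000)·(1.3/1000 + 1) − 1000 = -32.26 permil
step 3: δ = (-32.26 + 1000)·(-6.2/1000 + 1) − 1000 = -38.26 permil
step 4: δ = (-38.26 + 1000)·(-16.3/1000 + 1) − 1000 = -53.94 permil

-53.9 permil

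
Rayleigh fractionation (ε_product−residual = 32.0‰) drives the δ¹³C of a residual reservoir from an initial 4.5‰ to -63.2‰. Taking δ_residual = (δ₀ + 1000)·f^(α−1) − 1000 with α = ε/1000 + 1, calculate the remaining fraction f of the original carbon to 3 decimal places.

α − 1 = ε/1000 = 0.0320
(δ_res + 1000)/(δ₀ + 1000) = (-63.2 + 1000)/(4.5 + 1000) = 936.8/1004.5 = 0.932603
f = 0.932603^(1/0.0320) = exp(ln(0.932603)/0.0320) = exp(-0.06978/0.0320)
f = exp(-2.1805) = 0.1130

0.113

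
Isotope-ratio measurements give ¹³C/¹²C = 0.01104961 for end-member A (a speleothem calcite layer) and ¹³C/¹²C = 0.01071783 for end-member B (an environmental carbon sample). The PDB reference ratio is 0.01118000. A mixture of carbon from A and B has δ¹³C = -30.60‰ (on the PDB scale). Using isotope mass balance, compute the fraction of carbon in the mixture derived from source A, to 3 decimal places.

0.362

δ_A = (0.01104961/0.01118000 − 1)×1000 = (0.988337 − 1)×1000 = -11.663‰
δ_B = (0.01071783/0.01118000 − 1)×1000 = (0.958661 − 1)×1000 = -41.339‰
f_A = (δ_mix − δ_B)/(δ_A − δ_B) = (-30.60 − (-41.339))/(-11.663 − (-41.339))
f_A = 10.739 / 29.676 = 0.3619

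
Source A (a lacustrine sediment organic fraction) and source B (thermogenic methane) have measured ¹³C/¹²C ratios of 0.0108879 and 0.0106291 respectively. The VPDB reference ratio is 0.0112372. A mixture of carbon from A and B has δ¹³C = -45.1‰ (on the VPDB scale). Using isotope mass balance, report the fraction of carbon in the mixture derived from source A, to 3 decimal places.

0.391

δ_A = (0.0108879/0.0112372 − 1)×1000 = (0.968916 − 1)×1000 = -31.084‰
δ_B = (0.0106291/0.0112372 − 1)×1000 = (0.945885 − 1)×1000 = -54.115‰
f_A = (δ_mix − δ_B)/(δ_A − δ_B) = (-45.1 − (-54.115))/(-31.084 − (-54.115))
f_A = 9.015 / 23.031 = 0.3914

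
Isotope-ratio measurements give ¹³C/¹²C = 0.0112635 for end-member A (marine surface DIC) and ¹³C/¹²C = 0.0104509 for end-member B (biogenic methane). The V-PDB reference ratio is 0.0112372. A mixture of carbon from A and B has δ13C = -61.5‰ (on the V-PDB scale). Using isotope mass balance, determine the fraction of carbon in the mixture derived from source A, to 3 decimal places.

0.117

δ_A = (0.0112635/0.0112372 − 1)×1000 = (1.002340 − 1)×1000 = 2.340‰
δ_B = (0.0104509/0.0112372 − 1)×1000 = (0.930027 − 1)×1000 = -69.973‰
f_A = (δ_mix − δ_B)/(δ_A − δ_B) = (-61.5 − (-69.973))/(2.340 − (-69.973))
f_A = 8.473 / 72.313 = 0.1172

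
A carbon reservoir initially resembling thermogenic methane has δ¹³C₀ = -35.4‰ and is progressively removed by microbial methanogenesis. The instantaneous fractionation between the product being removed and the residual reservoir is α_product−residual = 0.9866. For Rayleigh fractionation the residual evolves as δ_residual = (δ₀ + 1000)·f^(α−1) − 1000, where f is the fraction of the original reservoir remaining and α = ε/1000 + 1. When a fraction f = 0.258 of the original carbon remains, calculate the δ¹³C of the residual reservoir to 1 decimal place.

Rayleigh residual: δ_res = (δ₀ + 1000)·f^(α−1) − 1000
α − 1 = -0.01340
f^(α−1) = 0.258^(-0.01340) = 1.018320
δ_res = (-35.4 + 1000) × 1.018320 − 1000 = 982.272 − 1000 = -17.73‰

-17.7‰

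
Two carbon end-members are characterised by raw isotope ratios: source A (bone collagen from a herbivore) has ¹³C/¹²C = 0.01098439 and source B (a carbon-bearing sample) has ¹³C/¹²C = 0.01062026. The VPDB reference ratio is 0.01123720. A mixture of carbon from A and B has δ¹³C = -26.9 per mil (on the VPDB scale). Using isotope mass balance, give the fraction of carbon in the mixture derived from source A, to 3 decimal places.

δ_A = (0.01098439/0.01123720 − 1)×1000 = (0.977502 − 1)×1000 = -22.498 per mil
δ_B = (0.01062026/0.01123720 − 1)×1000 = (0.945098 − 1)×1000 = -54.902 per mil
f_A = (δ_mix − δ_B)/(δ_A − δ_B) = (-26.9 − (-54.902))/(-22.498 − (-54.902))
f_A = 28.002 / 32.404 = 0.8641

0.864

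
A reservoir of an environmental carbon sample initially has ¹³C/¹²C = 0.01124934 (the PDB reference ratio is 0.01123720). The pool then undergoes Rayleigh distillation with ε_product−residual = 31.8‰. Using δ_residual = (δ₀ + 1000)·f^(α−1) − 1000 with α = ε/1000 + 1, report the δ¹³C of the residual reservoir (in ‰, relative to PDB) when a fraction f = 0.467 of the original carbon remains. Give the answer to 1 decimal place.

-22.9‰

δ₀ = (0.01124934/0.01123720 − 1)×1000 = (1.001080 − 1)×1000 = 1.080‰
α − 1 = ε/1000 = 0.0318
f^(α−1) = 0.467^(0.0318) = 0.976077
δ_res = (1.080 + 1000) × 0.976077 − 1000 = 977.132 − 1000 = -22.87‰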